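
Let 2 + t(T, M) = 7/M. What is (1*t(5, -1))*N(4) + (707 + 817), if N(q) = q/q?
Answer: 1515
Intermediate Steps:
t(T, M) = -2 + 7/M
N(q) = 1
(1*t(5, -1))*N(4) + (707 + 817) = (1*(-2 + 7/(-1)))*1 + (707 + 817) = (1*(-2 + 7*(-1)))*1 + 1524 = (1*(-2 - 7))*1 + 1524 = (1*(-9))*1 + 1524 = -9*1 + 1524 = -9 + 1524 = 1515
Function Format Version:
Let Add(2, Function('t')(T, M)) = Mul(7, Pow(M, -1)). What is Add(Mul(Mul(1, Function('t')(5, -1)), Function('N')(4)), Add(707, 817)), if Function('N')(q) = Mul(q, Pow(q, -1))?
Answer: 1515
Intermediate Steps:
Function('t')(T, M) = Add(-2, Mul(7, Pow(M, -1)))
Function('N')(q) = 1
Add(Mul(Mul(1, Function('t')(5, -1)), Function('N')(4)), Add(707, 817)) = Add(Mul(Mul(1, Add(-2, Mul(7, Pow(-1, -1)))), 1), Add(707, 817)) = Add(Mul(Mul(1, Add(-2, Mul(7, -1))), 1), 1524) = Add(Mul(Mul(1, Add(-2, -7)), 1), 1524) = Add(Mul(Mul(1, -9), 1), 1524) = Add(Mul(-9, 1), 1524) = Add(-9, 1524) = 1515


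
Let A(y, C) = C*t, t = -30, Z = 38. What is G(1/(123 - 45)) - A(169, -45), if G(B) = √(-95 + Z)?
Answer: -1350 + I*√57 ≈ -1350.0 + 7.5498*I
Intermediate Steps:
A(y, C) = -30*C (A(y, C) = C*(-30) = -30*C)
G(B) = I*√57 (G(B) = √(-95 + 38) = √(-57) = I*√57)
G(1/(123 - 45)) - A(169, -45) = I*√57 - (-30)*(-45) = I*√57 - 1*1350 = I*√57 - 1350 = -1350 + I*√57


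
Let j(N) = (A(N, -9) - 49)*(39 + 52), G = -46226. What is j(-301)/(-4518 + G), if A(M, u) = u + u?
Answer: 6097/50744 ≈ 0.12015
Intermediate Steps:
A(M, u) = 2*u
j(N) = -6097 (j(N) = (2*(-9) - 49)*(39 + 52) = (-18 - 49)*91 = -67*91 = -6097)
j(-301)/(-4518 + G) = -6097/(-4518 - 46226) = -6097/(-50744) = -6097*(-1/50744) = 6097/50744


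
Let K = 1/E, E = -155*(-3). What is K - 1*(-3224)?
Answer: 1499161/465 ≈ 3224.0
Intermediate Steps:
E = 465
K = 1/465 ≈ 0.0021505
K - 1*(-3224) = 1/465 - 1*(-3224) = 1/465 + 3224 = 1499161/465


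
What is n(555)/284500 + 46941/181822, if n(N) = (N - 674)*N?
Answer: 134628051/5172835900 ≈ 0.026026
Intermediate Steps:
n(N) = N*(-674 + N) (n(N) = (-674 + N)*N = N*(-674 + N))
n(555)/284500 + 46941/181822 = (555*(-674 + 555))/284500 + 46941/181822 = (555*(-119))*(1/284500) + 46941*(1/181822) = -66045*1/284500 + 46941/181822 = -13209/56900 + 46941/181822 = 134628051/5172835900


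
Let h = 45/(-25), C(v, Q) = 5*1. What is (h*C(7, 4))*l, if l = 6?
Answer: -54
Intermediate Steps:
C(v, Q) = 5
h = -9/5 (h = 45*(-1/25) = -9/5 ≈ -1.8000)
(h*C(7, 4))*l = -9/5*5*6 = -9*6 = -54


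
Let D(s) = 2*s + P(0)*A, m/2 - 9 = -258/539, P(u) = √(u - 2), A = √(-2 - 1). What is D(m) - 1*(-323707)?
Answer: 174496445/539 - √6 ≈ 3.2374e+5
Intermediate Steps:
A = I*√3 (A = √(-3) = I*√3 ≈ 1.732*I)
P(u) = √(-2 + u)
m = 9186/539 (m = 18 + 2*(-258/539) = 18 - 516/539 = 9186/539 ≈ 17.043)
D(s) = -√6 + 2*s (D(s) = 2*s + √(-2 + 0)*(I*√3) = 2*s + √(-2)*(I*√3) = 2*s + (I*√2)*(I*√3) = 2*s - √6 = -√6 + 2*s)
D(m) - 1*(-323707) = (-√6 + 2*(9186/539)) - 1*(-323707) = (-√6 + 18372/539) + 323707 = (18372/539 - √6) + 323707 = 174496445/539 - √6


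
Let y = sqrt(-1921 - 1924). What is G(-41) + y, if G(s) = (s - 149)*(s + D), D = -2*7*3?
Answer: 15770 + I*sqrt(3845) ≈ 15770.0 + 62.008*I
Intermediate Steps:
y = I*sqrt(3845) (y = sqrt(-3845) = I*sqrt(3845) ≈ 62.008*I)
D = -42 (D = -14*3 = -42)
G(s) = (-149 + s)*(-42 + s) (G(s) = (s - 149)*(s - 42) = (-149 + s)*(-42 + s))
G(-41) + y = (6258 + (-41)**2 - 191*(-41)) + I*sqrt(3845) = (6258 + 1681 + 7831) + I*sqrt(3845) = 15770 + I*sqrt(3845)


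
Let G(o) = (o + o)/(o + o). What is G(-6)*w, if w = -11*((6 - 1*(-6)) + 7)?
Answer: -209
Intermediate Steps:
G(o) = 1 (G(o) = (2*o)/((2*o)) = (2*o)*(1/(2*o)) = 1)
w = -209 (w = -11*((6 + 6) + 7) = -11*(12 + 7) = -11*19 = -209)
G(-6)*w = 1*(-209) = -209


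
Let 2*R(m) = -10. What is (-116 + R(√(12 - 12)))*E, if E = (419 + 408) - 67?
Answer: -91960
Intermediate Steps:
R(m) = -5 (R(m) = (½)*(-10) = -5)
E = 760 (E = 827 - 67 = 760)
(-116 + R(√(12 - 12)))*E = (-116 - 5)*760 = -121*760 = -91960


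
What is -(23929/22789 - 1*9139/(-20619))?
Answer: -701660722/469886391 ≈ -1.4933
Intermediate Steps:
-(23929/22789 - 1*9139/(-20619)) = -(23929*(1/22789) - 9139*(-1/20619)) = -(23929/22789 + 9139/20619) = -1*701660722/469886391 = -701660722/469886391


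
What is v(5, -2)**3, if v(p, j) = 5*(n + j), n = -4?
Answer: -27000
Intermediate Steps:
v(p, j) = -20 + 5*j (v(p, j) = 5*(-4 + j) = -20 + 5*j)
v(5, -2)**3 = (-20 + 5*(-2))**3 = (-20 - 10)**3 = (-30)**3 = -27000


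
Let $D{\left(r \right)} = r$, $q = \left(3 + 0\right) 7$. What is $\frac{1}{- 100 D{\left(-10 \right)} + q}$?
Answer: $\frac{1}{1021} \approx 0.00097943$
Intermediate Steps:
$q = 21$ ($q = 3 \cdot 7 = 21$)
$\frac{1}{- 100 D{\left(-10 \right)} + q} = \frac{1}{\left(-100\right) \left(-10\right) + 21} = \frac{1}{1000 + 21} = \frac{1}{1021}$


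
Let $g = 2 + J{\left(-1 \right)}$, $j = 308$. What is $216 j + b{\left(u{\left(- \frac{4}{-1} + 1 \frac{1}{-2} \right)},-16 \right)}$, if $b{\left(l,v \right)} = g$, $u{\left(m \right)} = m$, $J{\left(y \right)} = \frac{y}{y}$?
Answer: $66531$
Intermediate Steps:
$J{\left(y \right)} = 1$
$g = 3$ ($g = 2 + 1 = 3$)
$b{\left(l,v \right)} = 3$
$216 j + b{\left(u{\left(- \frac{4}{-1} + 1 \frac{1}{-2} \right)},-16 \right)} = 216 \cdot 308 + 3 = 66528 + 3 = 66531$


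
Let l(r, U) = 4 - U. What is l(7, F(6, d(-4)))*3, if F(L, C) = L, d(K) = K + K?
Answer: -6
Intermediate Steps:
d(K) = 2*K
l(7, F(6, d(-4)))*3 = (4 - 1*6)*3 = (4 - 6)*3 = -2*3 = -6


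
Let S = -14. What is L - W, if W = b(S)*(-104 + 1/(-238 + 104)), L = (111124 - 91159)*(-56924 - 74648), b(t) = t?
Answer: -175998041219/67 ≈ -2.6268e+9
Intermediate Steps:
L = -2626834980 (L = 19965*(-131572) = -2626834980)
W = 97559/67 (W = -14*(-104 + 1/(-238 + 104)) = -14*(-104 + 1/(-134)) = -14*(-104 - 1/134) = -14*(-13937/134) = 97559/67 ≈ 1456.1)
L - W = -2626834980 - 1*97559/67 = -2626834980 - 97559/67 = -175998041219/67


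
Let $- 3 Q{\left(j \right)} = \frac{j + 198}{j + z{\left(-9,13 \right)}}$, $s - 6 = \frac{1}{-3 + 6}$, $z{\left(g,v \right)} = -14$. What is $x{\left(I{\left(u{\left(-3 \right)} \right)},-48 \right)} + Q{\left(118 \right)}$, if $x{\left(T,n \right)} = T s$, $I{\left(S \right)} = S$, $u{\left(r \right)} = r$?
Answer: $- \frac{1561}{78} \approx -20.013$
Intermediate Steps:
$s = \frac{19}{3}$ ($s = 6 + \frac{1}{-3 + 6} = 6 + \frac{1}{3} = \frac{19}{3} \approx 6.3333$)
$x{\left(T,n \right)} = \frac{19 T}{3}$ ($x{\left(T,n \right)} = T \frac{19}{3} = \frac{19 T}{3}$)
$Q{\left(j \right)} = - \frac{198 + j}{3 \left(-14 + j\right)}$ ($Q{\left(j \right)} = - \frac{\left(j + 198\right) \frac{1}{j - 14}}{3} = - \frac{\left(198 + j\right) \frac{1}{-14 + j}}{3} = - \frac{\frac{1}{-14 + j} \left(198 + j\right)}{3} = - \frac{198 + j}{3 \left(-14 + j\right)}$)
$x{\left(I{\left(u{\left(-3 \right)} \right)},-48 \right)} + Q{\left(118 \right)} = \frac{19}{3} \left(-3\right) + \frac{-198 - 118}{3 \left(-14 + 118\right)} = -19 + \frac{-198 - 118}{3 \cdot 104} = -19 + \frac{1}{3} \cdot \frac{1}{104} \left(-316\right) = -19 - \frac{79}{78} = - \frac{1561}{78}$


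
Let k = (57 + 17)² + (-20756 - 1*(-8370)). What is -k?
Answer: 6910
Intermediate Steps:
k = -6910 (k = 74² + (-20756 + 8370) = 5476 - 12386 = -6910)
-k = -1*(-6910) = 6910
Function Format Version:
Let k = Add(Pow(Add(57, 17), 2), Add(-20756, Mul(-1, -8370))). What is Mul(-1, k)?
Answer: 6910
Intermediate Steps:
k = -6910 (k = Add(Pow(74, 2), Add(-20756, 8370)) = Add(5476, -12386) = -6910)
Mul(-1, k) = Mul(-1, -6910) = 6910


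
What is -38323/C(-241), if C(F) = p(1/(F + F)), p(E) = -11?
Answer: 38323/11 ≈ 3483.9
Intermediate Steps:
C(F) = -11
-38323/C(-241) = -38323/(-11) = -38323*(-1/11) = 38323/11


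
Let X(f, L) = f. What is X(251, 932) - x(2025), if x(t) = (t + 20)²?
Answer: -4181774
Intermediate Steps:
x(t) = (20 + t)²
X(251, 932) - x(2025) = 251 - (20 + 2025)² = 251 - 1*2045² = 251 - 1*4182025 = 251 - 4182025 = -4181774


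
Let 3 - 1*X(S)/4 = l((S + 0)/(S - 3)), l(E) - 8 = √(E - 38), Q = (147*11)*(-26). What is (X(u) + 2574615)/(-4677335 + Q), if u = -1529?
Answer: -2574595/4719377 + 2*I*√21711121/1807521391 ≈ -0.54554 + 5.1557e-6*I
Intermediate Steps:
Q = -42042 (Q = 1617*(-26) = -42042)
l(E) = 8 + √(-38 + E) (l(E) = 8 + √(E - 38) = 8 + √(-38 + E))
X(S) = -20 - 4*√(-38 + S/(-3 + S)) (X(S) = 12 - 4*(8 + √(-38 + (S + 0)/(S - 3))) = 12 - 4*(8 + √(-38 + S/(-3 + S))) = 12 + (-32 - 4*√(-38 + S/(-3 + S))) = -20 - 4*√(-38 + S/(-3 + S)))
(X(u) + 2574615)/(-4677335 + Q) = ((-20 - 4*I*√56687*√(-1/(-3 - 1529))) + 2574615)/(-4677335 - 42042) = ((-20 - 4*I*√56687*√(-1/(-1532))) + 2574615)/(-4719377) = ((-20 - 4*I*√21711121/766) + 2574615)*(-1/4719377) = ((-20 - 2*I*√21711121/383) + 2574615)*(-1/4719377) = (2574595 - 2*I*√21711121/383)*(-1/4719377) = -2574595/4719377 + 2*I*√21711121/1807521391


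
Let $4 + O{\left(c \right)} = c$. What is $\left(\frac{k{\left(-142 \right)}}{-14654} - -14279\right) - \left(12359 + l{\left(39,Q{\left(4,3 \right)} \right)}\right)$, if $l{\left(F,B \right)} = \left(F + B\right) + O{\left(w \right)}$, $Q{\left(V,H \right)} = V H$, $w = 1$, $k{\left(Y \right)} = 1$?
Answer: $\frac{27432287}{14654} \approx 1872.0$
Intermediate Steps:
$O{\left(c \right)} = -4 + c$
$Q{\left(V,H \right)} = H V$
$l{\left(F,B \right)} = -3 + B + F$ ($l{\left(F,B \right)} = \left(F + B\right) + \left(-4 + 1\right) = \left(B + F\right) - 3 = -3 + B + F$)
$\left(\frac{k{\left(-142 \right)}}{-14654} - -14279\right) - \left(12359 + l{\left(39,Q{\left(4,3 \right)} \right)}\right) = \left(1 \frac{1}{-14654} - -14279\right) - \left(12395 + 12\right) = \left(1 \left(- \frac{1}{14654}\right) + 14279\right) - 12407 = \left(- \frac{1}{14654} + 14279\right) - 12407 = \frac{209244465}{14654} - 12407 = \frac{27432287}{14654}$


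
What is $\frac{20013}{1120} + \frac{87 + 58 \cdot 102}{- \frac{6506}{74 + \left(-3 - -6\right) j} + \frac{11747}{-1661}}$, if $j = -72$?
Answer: $\frac{31583424561}{182767840} \approx 172.81$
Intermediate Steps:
$\frac{20013}{1120} + \frac{87 + 58 \cdot 102}{- \frac{6506}{74 + \left(-3 - -6\right) j} + \frac{11747}{-1661}} = \frac{20013}{1120} + \frac{87 + 58 \cdot 102}{- \frac{6506}{74 + \left(-3 - -6\right) \left(-72\right)} + \frac{11747}{-1661}} = 20013 \cdot \frac{1}{1120} + \frac{87 + 5916}{- \frac{6506}{74 + \left(-3 + 6\right) \left(-72\right)} + 11747 \left(- \frac{1}{1661}\right)} = \frac{2859}{160} + \frac{6003}{- \frac{6506}{74 + 3 \left(-72\right)} - \frac{11747}{1661}} = \frac{2859}{160} + \frac{6003}{- \frac{6506}{74 - 216} - \frac{11747}{1661}} = \frac{2859}{160} + \frac{6003}{- \frac{6506}{-142} - \frac{11747}{1661}} = \frac{2859}{160} + \frac{6003}{\left(-6506\right) \left(- \frac{1}{142}\right) - \frac{11747}{1661}} = \frac{2859}{160} + \frac{6003}{\frac{3253}{71} - \frac{11747}{1661}} = \frac{2859}{160} + \frac{6003}{\frac{4569196}{117931}} = \frac{2859}{160} + 6003 \cdot \frac{117931}{4569196} = \frac{2859}{160} + \frac{707939793}{4569196} = \frac{31583424561}{182767840}$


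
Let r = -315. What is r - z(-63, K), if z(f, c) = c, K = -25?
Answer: -290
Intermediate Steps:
r - z(-63, K) = -315 - 1*(-25) = -315 + 25 = -290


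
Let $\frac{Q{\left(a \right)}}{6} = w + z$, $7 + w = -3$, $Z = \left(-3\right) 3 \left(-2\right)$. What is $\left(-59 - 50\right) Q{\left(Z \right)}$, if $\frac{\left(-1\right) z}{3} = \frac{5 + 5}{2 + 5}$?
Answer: $\frac{65400}{7} \approx 9342.9$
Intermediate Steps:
$Z = 18$ ($Z = \left(-9\right) \left(-2\right) = 18$)
$z = - \frac{30}{7}$ ($z = - 3 \frac{5 + 5}{2 + 5} = - 3 \cdot \frac{10}{7} = - 3 \cdot 10 \cdot \frac{1}{7} = \left(-3\right) \frac{10}{7} = - \frac{30}{7} \approx -4.2857$)
$w = -10$ ($w = -7 - 3 = -10$)
$Q{\left(a \right)} = - \frac{600}{7}$ ($Q{\left(a \right)} = 6 \left(-10 - \frac{30}{7}\right) = 6 \left(- \frac{100}{7}\right) = - \frac{600}{7}$)
$\left(-59 - 50\right) Q{\left(Z \right)} = \left(-59 - 50\right) \left(- \frac{600}{7}\right) = \left(-109\right) \left(- \frac{600}{7}\right) = \frac{65400}{7}$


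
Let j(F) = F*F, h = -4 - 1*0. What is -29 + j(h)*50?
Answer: 771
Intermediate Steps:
h = -4 (h = -4 + 0 = -4)
j(F) = F²
-29 + j(h)*50 = -29 + (-4)²*50 = -29 + 16*50 = -29 + 800 = 771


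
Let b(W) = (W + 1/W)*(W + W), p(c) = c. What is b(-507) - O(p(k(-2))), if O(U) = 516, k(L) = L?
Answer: 513584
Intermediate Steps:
b(W) = 2*W*(W + 1/W) (b(W) = (W + 1/W)*(2*W) = 2*W*(W + 1/W))
b(-507) - O(p(k(-2))) = (2 + 2*(-507)²) - 1*516 = (2 + 2*257049) - 516 = (2 + 514098) - 516 = 514100 - 516 = 513584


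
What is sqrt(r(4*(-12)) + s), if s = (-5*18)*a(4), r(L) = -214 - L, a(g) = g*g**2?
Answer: I*sqrt(5926) ≈ 76.98*I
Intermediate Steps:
a(g) = g**3
s = -5760 (s = -5*18*4**3 = -90*64 = -5760)
sqrt(r(4*(-12)) + s) = sqrt((-214 - 4*(-12)) - 5760) = sqrt((-214 - 1*(-48)) - 5760) = sqrt((-214 + 48) - 5760) = sqrt(-166 - 5760) = sqrt(-5926) = I*sqrt(5926)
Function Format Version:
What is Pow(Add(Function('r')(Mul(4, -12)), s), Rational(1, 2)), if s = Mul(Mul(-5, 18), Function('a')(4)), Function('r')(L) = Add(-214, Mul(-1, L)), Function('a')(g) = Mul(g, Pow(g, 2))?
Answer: Mul(I, Pow(5926, Rational(1, 2))) ≈ Mul(76.980, I)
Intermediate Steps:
Function('a')(g) = Pow(g, 3)
s = -5760 (s = Mul(Mul(-5, 18), Pow(4, 3)) = Mul(-90, 64) = -5760)
Pow(Add(Function('r')(Mul(4, -12)), s), Rational(1, 2)) = Pow(Add(Add(-214, Mul(-1, Mul(4, -12))), -5760), Rational(1, 2)) = Pow(Add(Add(-214, Mul(-1, -48)), -5760), Rational(1, 2)) = Pow(Add(Add(-214, 48), -5760), Rational(1, 2)) = Pow(Add(-166, -5760), Rational(1, 2)) = Pow(-5926, Rational(1, 2)) = Mul(I, Pow(5926, Rational(1, 2)))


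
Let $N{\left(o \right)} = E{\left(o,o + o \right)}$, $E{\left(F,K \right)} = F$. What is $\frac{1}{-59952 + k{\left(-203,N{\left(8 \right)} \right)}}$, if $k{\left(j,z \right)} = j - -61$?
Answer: $- \frac{1}{60094} \approx -1.6641 \cdot 10^{-5}$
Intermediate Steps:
$N{\left(o \right)} = o$
$k{\left(j,z \right)} = 61 + j$ ($k{\left(j,z \right)} = j + 61 = 61 + j$)
$\frac{1}{-59952 + k{\left(-203,N{\left(8 \right)} \right)}} = \frac{1}{-59952 + \left(61 - 203\right)} = \frac{1}{-59952 - 142} = \frac{1}{-60094} = - \frac{1}{60094}$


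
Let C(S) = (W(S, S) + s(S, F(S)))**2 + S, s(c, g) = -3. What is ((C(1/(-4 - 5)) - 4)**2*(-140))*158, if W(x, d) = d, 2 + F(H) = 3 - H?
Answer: -4499230120/6561 ≈ -6.8575e+5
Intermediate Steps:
F(H) = 1 - H (F(H) = -2 + (3 - H) = 1 - H)
C(S) = S + (-3 + S)**2 (C(S) = (S - 3)**2 + S = (-3 + S)**2 + S = S + (-3 + S)**2)
((C(1/(-4 - 5)) - 4)**2*(-140))*158 = (((1/(-4 - 5) + (-3 + 1/(-4 - 5))**2) - 4)**2*(-140))*158 = (((1/(-9) + (-3 + 1/(-9))**2) - 4)**2*(-140))*158 = (((-1/9 + (-3 - 1/9)**2) - 4)**2*(-140))*158 = (((-1/9 + (-28/9)**2) - 4)**2*(-140))*158 = (((-1/9 + 784/81) - 4)**2*(-140))*158 = ((775/81 - 4)**2*(-140))*158 = ((451/81)**2*(-140))*158 = ((203401/6561)*(-140))*158 = -28476140/6561*158 = -4499230120/6561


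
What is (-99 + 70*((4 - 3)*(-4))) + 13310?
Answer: 12931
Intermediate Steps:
(-99 + 70*((4 - 3)*(-4))) + 13310 = (-99 + 70*(1*(-4))) + 13310 = (-99 + 70*(-4)) + 13310 = (-99 - 280) + 13310 = -379 + 13310 = 12931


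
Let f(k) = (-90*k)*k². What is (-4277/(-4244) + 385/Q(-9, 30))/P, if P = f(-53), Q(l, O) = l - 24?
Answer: -135709/170595176760 ≈ -7.9550e-7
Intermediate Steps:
f(k) = -90*k³
Q(l, O) = -24 + l
P = 13398930 (P = -90*(-53)³ = -90*(-148877) = 13398930)
(-4277/(-4244) + 385/Q(-9, 30))/P = (-4277/(-4244) + 385/(-24 - 9))/13398930 = (-4277*(-1/4244) + 385/(-33))*(1/13398930) = (4277/4244 + 385*(-1/33))*(1/13398930) = (4277/4244 - 35/3)*(1/13398930) = -135709/12732*1/13398930 = -135709/170595176760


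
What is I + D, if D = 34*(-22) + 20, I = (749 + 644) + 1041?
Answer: 1706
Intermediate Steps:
I = 2434 (I = 1393 + 1041 = 2434)
D = -728 (D = -748 + 20 = -728)
I + D = 2434 - 728 = 1706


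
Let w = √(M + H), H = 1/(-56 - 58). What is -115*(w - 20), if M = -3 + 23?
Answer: 2300 - 115*√259806/114 ≈ 1785.8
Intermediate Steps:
H = -1/114 (H = 1/(-114) = -1/114 ≈ -0.0087719)
M = 20
w = √259806/114 (w = √(20 - 1/114) = √(2279/114) = √259806/114 ≈ 4.4712)
-115*(w - 20) = -115*(√259806/114 - 20) = -115*(-20 + √259806/114) = 2300 - 115*√259806/114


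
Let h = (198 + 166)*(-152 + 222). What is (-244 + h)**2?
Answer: 636855696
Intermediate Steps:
h = 25480 (h = 364*70 = 25480)
(-244 + h)**2 = (-244 + 25480)**2 = 25236**2 = 636855696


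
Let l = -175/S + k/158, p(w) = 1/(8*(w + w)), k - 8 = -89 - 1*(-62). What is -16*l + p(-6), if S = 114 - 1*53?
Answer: 22120493/462624 ≈ 47.815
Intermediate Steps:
k = -19 (k = 8 + (-89 - 1*(-62)) = 8 + (-89 + 62) = 8 - 27 = -19)
p(w) = 1/(16*w) (p(w) = 1/(8*((2*w))) = (1/(2*w))/8 = 1/(16*w))
S = 61 (S = 114 - 53 = 61)
l = -28809/9638 (l = -175/61 - 19/158 = -28809/9638 ≈ -2.9891)
-16*l + p(-6) = -16*(-28809/9638) + (1/16)/(-6) = 230472/4819 + (1/16)*(-⅙) = 230472/4819 - 1/96 = 22120493/462624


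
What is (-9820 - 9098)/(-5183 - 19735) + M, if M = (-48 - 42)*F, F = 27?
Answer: -10088637/4153 ≈ -2429.2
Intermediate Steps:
M = -2430 (M = (-48 - 42)*27 = -90*27 = -2430)
(-9820 - 9098)/(-5183 - 19735) + M = (-9820 - 9098)/(-5183 - 19735) - 2430 = -18918/(-24918) - 2430 = -18918*(-1/24918) - 2430 = 3153/4153 - 2430 = -10088637/4153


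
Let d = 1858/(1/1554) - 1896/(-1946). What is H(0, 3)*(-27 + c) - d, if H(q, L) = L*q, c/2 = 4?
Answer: -2809374984/973 ≈ -2.8873e+6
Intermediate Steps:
c = 8 (c = 2*4 = 8)
d = 2809374984/973 (d = 1858/(1/1554) - 1896*(-1/1946) = 1858*1554 + 948/973 = 2887332 + 948/973 = 2809374984/973 ≈ 2.8873e+6)
H(0, 3)*(-27 + c) - d = (3*0)*(-27 + 8) - 1*2809374984/973 = 0*(-19) - 2809374984/973 = 0 - 2809374984/973 = -2809374984/973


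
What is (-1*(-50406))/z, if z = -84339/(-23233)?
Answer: 390360866/28113 ≈ 13885.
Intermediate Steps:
z = 84339/23233 (z = -84339*(-1/23233) = 84339/23233 ≈ 3.6301)
(-1*(-50406))/z = (-1*(-50406))/(84339/23233) = 50406*(23233/84339) = 390360866/28113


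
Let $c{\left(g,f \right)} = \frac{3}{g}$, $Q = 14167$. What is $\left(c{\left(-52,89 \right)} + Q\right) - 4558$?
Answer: $\frac{499665}{52} \approx 9608.9$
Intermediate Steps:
$\left(c{\left(-52,89 \right)} + Q\right) - 4558 = \left(\frac{3}{-52} + 14167\right) - 4558 = \left(3 \left(- \frac{1}{52}\right) + 14167\right) - 4558 = \left(- \frac{3}{52} + 14167\right) - 4558 = \frac{736681}{52} - 4558 = \frac{499665}{52}$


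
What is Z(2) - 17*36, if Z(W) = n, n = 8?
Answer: -604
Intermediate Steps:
Z(W) = 8
Z(2) - 17*36 = 8 - 17*36 = 8 - 612 = -604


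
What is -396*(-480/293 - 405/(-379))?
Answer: 25048980/111047 ≈ 225.57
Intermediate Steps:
-396*(-480/293 - 405/(-379)) = -396*(-480*1/293 - 405*(-1/379)) = -396*(-480/293 + 405/379) = -396*(-63255/111047) = 25048980/111047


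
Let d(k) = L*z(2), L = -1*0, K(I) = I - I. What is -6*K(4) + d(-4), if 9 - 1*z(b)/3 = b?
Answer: 0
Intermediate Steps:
z(b) = 27 - 3*b
K(I) = 0
L = 0
d(k) = 0 (d(k) = 0*(27 - 3*2) = 0*(27 - 6) = 0*21 = 0)
-6*K(4) + d(-4) = -6*0 + 0 = 0 + 0 = 0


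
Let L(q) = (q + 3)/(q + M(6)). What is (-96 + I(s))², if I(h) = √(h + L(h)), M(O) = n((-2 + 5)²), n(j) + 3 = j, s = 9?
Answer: 46129/5 - 1344*√5/5 ≈ 8624.8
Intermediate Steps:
n(j) = -3 + j
M(O) = 6 (M(O) = -3 + (-2 + 5)² = -3 + 3² = -3 + 9 = 6)
L(q) = (3 + q)/(6 + q) (L(q) = (q + 3)/(q + 6) = (3 + q)/(6 + q))
I(h) = √(h + (3 + h)/(6 + h))
(-96 + I(s))² = (-96 + √((3 + 9 + 9*(6 + 9))/(6 + 9)))² = (-96 + √((3 + 9 + 9*15)/15))² = (-96 + √((3 + 9 + 135)/15))² = (-96 + √((1/15)*147))² = (-96 + √(49/5))² = (-96 + 7*√5/5)²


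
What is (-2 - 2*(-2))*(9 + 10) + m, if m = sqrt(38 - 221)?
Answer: 38 + I*sqrt(183) ≈ 38.0 + 13.528*I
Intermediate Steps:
m = I*sqrt(183) (m = sqrt(-183) = I*sqrt(183) ≈ 13.528*I)
(-2 - 2*(-2))*(9 + 10) + m = (-2 - 2*(-2))*(9 + 10) + I*sqrt(183) = (-2 + 4)*19 + I*sqrt(183) = 2*19 + I*sqrt(183) = 38 + I*sqrt(183)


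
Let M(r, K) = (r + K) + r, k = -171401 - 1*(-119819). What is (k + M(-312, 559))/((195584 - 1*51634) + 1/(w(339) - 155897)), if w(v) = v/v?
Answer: -8051560712/22441229199 ≈ -0.35878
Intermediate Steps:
w(v) = 1
k = -51582 (k = -171401 + 119819 = -51582)
M(r, K) = K + 2*r (M(r, K) = (K + r) + r = K + 2*r)
(k + M(-312, 559))/((195584 - 1*51634) + 1/(w(339) - 155897)) = (-51582 + (559 + 2*(-312)))/((195584 - 1*51634) + 1/(1 - 155897)) = (-51582 + (559 - 624))/((195584 - 51634) + 1/(-155896)) = (-51582 - 65)/(143950 - 1/155896) = -51647/22441229199/155896 = -51647*155896/22441229199 = -8051560712/22441229199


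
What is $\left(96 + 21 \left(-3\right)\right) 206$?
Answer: $6798$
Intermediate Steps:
$\left(96 + 21 \left(-3\right)\right) 206 = \left(96 - 63\right) 206 = 33 \cdot 206 = 6798$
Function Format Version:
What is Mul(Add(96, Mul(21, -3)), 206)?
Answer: 6798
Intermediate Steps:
Mul(Add(96, Mul(21, -3)), 206) = Mul(Add(96, -63), 206) = Mul(33, 206) = 6798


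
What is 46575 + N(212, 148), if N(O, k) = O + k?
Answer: 46935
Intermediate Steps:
46575 + N(212, 148) = 46575 + (212 + 148) = 46575 + 360 = 46935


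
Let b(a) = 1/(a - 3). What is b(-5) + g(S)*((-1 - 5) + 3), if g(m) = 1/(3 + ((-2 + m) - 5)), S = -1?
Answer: 19/40 ≈ 0.47500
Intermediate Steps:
b(a) = 1/(-3 + a)
g(m) = 1/(-4 + m) (g(m) = 1/(3 + (-7 + m)) = 1/(-4 + m))
b(-5) + g(S)*((-1 - 5) + 3) = 1/(-3 - 5) + ((-1 - 5) + 3)/(-4 - 1) = 1/(-8) + (-6 + 3)/(-5) = -⅛ - ⅕*(-3) = -⅛ + ⅗ = 19/40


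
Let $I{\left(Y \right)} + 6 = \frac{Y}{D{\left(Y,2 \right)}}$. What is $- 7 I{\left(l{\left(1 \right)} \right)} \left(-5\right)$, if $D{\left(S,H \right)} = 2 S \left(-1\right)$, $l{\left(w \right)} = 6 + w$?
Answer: $- \frac{455}{2} \approx -227.5$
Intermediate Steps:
$D{\left(S,H \right)} = - 2 S$
$I{\left(Y \right)} = - \frac{13}{2}$ ($I{\left(Y \right)} = -6 + \frac{Y}{\left(-2\right) Y} = -6 + Y \left(- \frac{1}{2 Y}\right) = -6 - \frac{1}{2} = - \frac{13}{2}$)
$- 7 I{\left(l{\left(1 \right)} \right)} \left(-5\right) = \left(-7\right) \left(- \frac{13}{2}\right) \left(-5\right) = \frac{91}{2} \left(-5\right) = - \frac{455}{2}$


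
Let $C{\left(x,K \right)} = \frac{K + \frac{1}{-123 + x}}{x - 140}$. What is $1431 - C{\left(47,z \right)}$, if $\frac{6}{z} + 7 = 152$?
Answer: $\frac{1466574971}{1024860} \approx 1431.0$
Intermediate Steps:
$z = \frac{6}{145}$ ($z = \frac{6}{-7 + 152} = \frac{6}{145} \approx 0.041379$)
$C{\left(x,K \right)} = \frac{K + \frac{1}{-123 + x}}{-140 + x}$
$1431 - C{\left(47,z \right)} = 1431 - \frac{1 - \frac{738}{145} + \frac{6}{145} \cdot 47}{17220 + 47^{2} - 12361} = 1431 - \frac{1 - \frac{738}{145} + \frac{282}{145}}{17220 + 2209 - 12361} = 1431 - \frac{1}{7068} \left(- \frac{311}{145}\right) = 1431 - - \frac{311}{1024860} = 1431 + \frac{311}{1024860} = \frac{1466574971}{1024860}$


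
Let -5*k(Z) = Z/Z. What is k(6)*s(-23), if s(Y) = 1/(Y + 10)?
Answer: 1/65 ≈ 0.015385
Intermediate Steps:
s(Y) = 1/(10 + Y)
k(Z) = -⅕ (k(Z) = -Z/(5*Z) = -⅕*1 = -⅕)
k(6)*s(-23) = -1/(5*(10 - 23)) = -⅕/(-13) = -⅕*(-1/13) = 1/65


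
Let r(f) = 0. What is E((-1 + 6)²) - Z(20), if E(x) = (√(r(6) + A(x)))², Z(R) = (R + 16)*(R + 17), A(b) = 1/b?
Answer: -33299/25 ≈ -1332.0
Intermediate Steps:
Z(R) = (16 + R)*(17 + R)
E(x) = 1/x (E(x) = (√(0 + 1/x))² = (√(1/x))² = 1/x)
E((-1 + 6)²) - Z(20) = 1/((-1 + 6)²) - (272 + 20² + 33*20) = 1/(5²) - (272 + 400 + 660) = 1/25 - 1*1332 = 1/25 - 1332 = -33299/25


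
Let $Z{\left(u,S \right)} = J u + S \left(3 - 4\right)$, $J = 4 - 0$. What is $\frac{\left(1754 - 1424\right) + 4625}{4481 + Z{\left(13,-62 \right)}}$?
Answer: $\frac{991}{919} \approx 1.0783$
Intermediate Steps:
$J = 4$ ($J = 4 + 0 = 4$)
$Z{\left(u,S \right)} = - S + 4 u$ ($Z{\left(u,S \right)} = 4 u + S \left(3 - 4\right) = 4 u + S \left(-1\right) = 4 u - S = - S + 4 u$)
$\frac{\left(1754 - 1424\right) + 4625}{4481 + Z{\left(13,-62 \right)}} = \frac{\left(1754 - 1424\right) + 4625}{4481 + \left(\left(-1\right) \left(-62\right) + 4 \cdot 13\right)} = \frac{330 + 4625}{4481 + \left(62 + 52\right)} = \frac{4955}{4481 + 114} = \frac{4955}{4595} = 4955 \cdot \frac{1}{4595} = \frac{991}{919}$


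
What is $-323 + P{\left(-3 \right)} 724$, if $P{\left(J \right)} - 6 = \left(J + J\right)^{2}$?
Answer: $30085$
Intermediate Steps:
$P{\left(J \right)} = 6 + 4 J^{2}$ ($P{\left(J \right)} = 6 + \left(J + J\right)^{2} = 6 + \left(2 J\right)^{2} = 6 + 4 J^{2}$)
$-323 + P{\left(-3 \right)} 724 = -323 + \left(6 + 4 \left(-3\right)^{2}\right) 724 = -323 + \left(6 + 4 \cdot 9\right) 724 = -323 + \left(6 + 36\right) 724 = -323 + 42 \cdot 724 = -323 + 30408 = 30085$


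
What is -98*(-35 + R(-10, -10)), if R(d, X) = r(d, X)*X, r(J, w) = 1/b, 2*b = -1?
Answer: 1470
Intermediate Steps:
b = -½ (b = (½)*(-1) = -½ ≈ -0.50000)
r(J, w) = -2 (r(J, w) = 1/(-½) = -2)
R(d, X) = -2*X
-98*(-35 + R(-10, -10)) = -98*(-35 - 2*(-10)) = -98*(-35 + 20) = -98*(-15) = 1470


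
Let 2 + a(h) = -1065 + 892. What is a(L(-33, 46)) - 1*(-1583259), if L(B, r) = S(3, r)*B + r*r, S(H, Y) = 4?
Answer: 1583084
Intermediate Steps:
L(B, r) = r² + 4*B (L(B, r) = 4*B + r*r = 4*B + r² = r² + 4*B)
a(h) = -175 (a(h) = -2 + (-1065 + 892) = -2 - 173 = -175)
a(L(-33, 46)) - 1*(-1583259) = -175 - 1*(-1583259) = -175 + 1583259 = 1583084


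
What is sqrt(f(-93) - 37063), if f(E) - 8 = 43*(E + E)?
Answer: I*sqrt(45053) ≈ 212.26*I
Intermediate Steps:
f(E) = 8 + 86*E (f(E) = 8 + 43*(E + E) = 8 + 43*(2*E) = 8 + 86*E)
sqrt(f(-93) - 37063) = sqrt((8 + 86*(-93)) - 37063) = sqrt((8 - 7998) - 37063) = sqrt(-7990 - 37063) = sqrt(-45053) = I*sqrt(45053)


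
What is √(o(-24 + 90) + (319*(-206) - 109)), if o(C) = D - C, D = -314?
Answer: I*√66203 ≈ 257.3*I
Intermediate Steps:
o(C) = -314 - C
√(o(-24 + 90) + (319*(-206) - 109)) = √((-314 - (-24 + 90)) + (319*(-206) - 109)) = √((-314 - 1*66) + (-65714 - 109)) = √((-314 - 66) - 65823) = √(-380 - 65823) = √(-66203) = I*√66203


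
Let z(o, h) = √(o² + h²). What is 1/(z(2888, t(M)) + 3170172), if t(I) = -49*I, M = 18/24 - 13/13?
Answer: 50722752/160799714702239 - 4*√133451105/160799714702239 ≈ 3.1515e-7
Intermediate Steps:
M = -¼ (M = 18*(1/24) - 13*1/13 = ¾ - 1 = -¼ ≈ -0.25000)
z(o, h) = √(h² + o²)
1/(z(2888, t(M)) + 3170172) = 1/(√((-49*(-¼))² + 2888²) + 3170172) = 1/(√((49/4)² + 8340544) + 3170172) = 1/(√(2401/16 + 8340544) + 3170172) = 1/(√(133451105/16) + 3170172) = 1/(√133451105/4 + 3170172) = 1/(3170172 + √133451105/4)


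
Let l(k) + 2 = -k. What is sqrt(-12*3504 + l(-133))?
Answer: I*sqrt(41917) ≈ 204.74*I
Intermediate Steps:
l(k) = -2 - k
sqrt(-12*3504 + l(-133)) = sqrt(-12*3504 + (-2 - 1*(-133))) = sqrt(-42048 + (-2 + 133)) = sqrt(-42048 + 131) = sqrt(-41917) = I*sqrt(41917)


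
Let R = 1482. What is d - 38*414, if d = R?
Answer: -14250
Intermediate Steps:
d = 1482
d - 38*414 = 1482 - 38*414 = 1482 - 15732 = -14250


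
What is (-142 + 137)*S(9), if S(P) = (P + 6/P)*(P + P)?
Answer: -870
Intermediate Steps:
S(P) = 2*P*(P + 6/P) (S(P) = (P + 6/P)*(2*P) = 2*P*(P + 6/P))
(-142 + 137)*S(9) = (-142 + 137)*(12 + 2*9**2) = -5*(12 + 2*81) = -5*(12 + 162) = -5*174 = -870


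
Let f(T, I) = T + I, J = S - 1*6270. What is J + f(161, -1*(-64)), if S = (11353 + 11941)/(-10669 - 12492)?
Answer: -7370081/1219 ≈ -6046.0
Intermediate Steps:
S = -1226/1219 (S = 23294/(-23161) = 23294*(-1/23161) = -1226/1219 ≈ -1.0057)
J = -7644356/1219 (J = -1226/1219 - 1*6270 = -1226/1219 - 6270 = -7644356/1219 ≈ -6271.0)
f(T, I) = I + T
J + f(161, -1*(-64)) = -7644356/1219 + (-1*(-64) + 161) = -7644356/1219 + (64 + 161) = -7644356/1219 + 225 = -7370081/1219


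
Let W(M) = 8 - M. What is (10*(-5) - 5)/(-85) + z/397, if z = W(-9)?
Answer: 4656/6749 ≈ 0.68988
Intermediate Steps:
z = 17 (z = 8 - 1*(-9) = 8 + 9 = 17)
(10*(-5) - 5)/(-85) + z/397 = (10*(-5) - 5)/(-85) + 17/397 = (-50 - 5)*(-1/85) + 17*(1/397) = -55*(-1/85) + 17/397 = 11/17 + 17/397 = 4656/6749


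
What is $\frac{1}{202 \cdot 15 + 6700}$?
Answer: $\frac{1}{9730} \approx 0.00010277$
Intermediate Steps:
$\frac{1}{202 \cdot 15 + 6700} = \frac{1}{3030 + 6700} = \frac{1}{9730}$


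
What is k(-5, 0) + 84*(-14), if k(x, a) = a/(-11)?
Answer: -1176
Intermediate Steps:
k(x, a) = -a/11 (k(x, a) = a*(-1/11) = -a/11)
k(-5, 0) + 84*(-14) = -1/11*0 + 84*(-14) = 0 - 1176 = -1176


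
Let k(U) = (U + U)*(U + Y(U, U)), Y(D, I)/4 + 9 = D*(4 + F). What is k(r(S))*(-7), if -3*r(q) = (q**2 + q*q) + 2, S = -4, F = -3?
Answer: -132328/9 ≈ -14703.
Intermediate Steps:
Y(D, I) = -36 + 4*D (Y(D, I) = -36 + 4*(D*(4 - 3)) = -36 + 4*(D*1) = -36 + 4*D)
r(q) = -2/3 - 2*q**2/3 (r(q) = -((q**2 + q*q) + 2)/3 = -((q**2 + q**2) + 2)/3 = -(2*q**2 + 2)/3 = -(2 + 2*q**2)/3 = -2/3 - 2*q**2/3)
k(U) = 2*U*(-36 + 5*U) (k(U) = (U + U)*(U + (-36 + 4*U)) = (2*U)*(-36 + 5*U) = 2*U*(-36 + 5*U))
k(r(S))*(-7) = (2*(-2/3 - 2/3*(-4)**2)*(-36 + 5*(-2/3 - 2/3*(-4)**2)))*(-7) = (2*(-2/3 - 2/3*16)*(-36 + 5*(-2/3 - 2/3*16)))*(-7) = (2*(-2/3 - 32/3)*(-36 + 5*(-2/3 - 32/3)))*(-7) = (2*(-34/3)*(-36 + 5*(-34/3)))*(-7) = (2*(-34/3)*(-36 - 170/3))*(-7) = (2*(-34/3)*(-278/3))*(-7) = (18904/9)*(-7) = -132328/9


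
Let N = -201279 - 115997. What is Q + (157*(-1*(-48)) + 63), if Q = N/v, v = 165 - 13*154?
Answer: 14276639/1837 ≈ 7771.7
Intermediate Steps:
N = -317276
v = -1837 (v = 165 - 2002 = -1837)
Q = 317276/1837 (Q = -317276/(-1837) = -317276*(-1/1837) = 317276/1837 ≈ 172.71)
Q + (157*(-1*(-48)) + 63) = 317276/1837 + (157*(-1*(-48)) + 63) = 317276/1837 + (157*48 + 63) = 317276/1837 + (7536 + 63) = 317276/1837 + 7599 = 14276639/1837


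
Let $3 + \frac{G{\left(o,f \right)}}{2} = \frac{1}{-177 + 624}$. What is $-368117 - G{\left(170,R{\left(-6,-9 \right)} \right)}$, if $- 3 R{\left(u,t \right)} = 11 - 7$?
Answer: $- \frac{164545619}{447} \approx -3.6811 \cdot 10^{5}$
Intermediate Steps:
$R{\left(u,t \right)} = - \frac{4}{3}$ ($R{\left(u,t \right)} = - \frac{11 - 7}{3} = \left(- \frac{1}{3}\right) 4 = - \frac{4}{3}$)
$G{\left(o,f \right)} = - \frac{2680}{447}$ ($G{\left(o,f \right)} = -6 + \frac{2}{-177 + 624} = -6 + \frac{2}{447} = - \frac{2680}{447}$)
$-368117 - G{\left(170,R{\left(-6,-9 \right)} \right)} = -368117 - - \frac{2680}{447} = -368117 + \frac{2680}{447} = - \frac{164545619}{447}$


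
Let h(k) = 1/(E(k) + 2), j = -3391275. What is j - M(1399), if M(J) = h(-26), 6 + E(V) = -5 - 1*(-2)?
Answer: -23738924/7 ≈ -3.3913e+6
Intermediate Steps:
E(V) = -9 (E(V) = -6 + (-5 - 1*(-2)) = -6 + (-5 + 2) = -6 - 3 = -9)
h(k) = -⅐ (h(k) = 1/(-9 + 2) = 1/(-7) = -⅐)
M(J) = -⅐
j - M(1399) = -3391275 - 1*(-⅐) = -3391275 + ⅐ = -23738924/7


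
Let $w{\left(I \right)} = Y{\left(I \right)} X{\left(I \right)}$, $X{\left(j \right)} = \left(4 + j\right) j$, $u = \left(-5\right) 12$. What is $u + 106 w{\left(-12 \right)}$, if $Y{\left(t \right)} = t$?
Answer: $-122172$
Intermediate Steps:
$u = -60$
$X{\left(j \right)} = j \left(4 + j\right)$
$w{\left(I \right)} = I^{2} \left(4 + I\right)$ ($w{\left(I \right)} = I I \left(4 + I\right) = I^{2} \left(4 + I\right)$)
$u + 106 w{\left(-12 \right)} = -60 + 106 \left(-12\right)^{2} \left(4 - 12\right) = -60 + 106 \cdot 144 \left(-8\right) = -60 + 106 \left(-1152\right) = -60 - 122112 = -122172$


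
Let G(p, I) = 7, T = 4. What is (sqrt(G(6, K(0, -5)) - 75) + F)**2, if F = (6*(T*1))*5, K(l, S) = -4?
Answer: 14332 + 480*I*sqrt(17) ≈ 14332.0 + 1979.1*I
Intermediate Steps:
F = 120 (F = (6*(4*1))*5 = (6*4)*5 = 24*5 = 120)
(sqrt(G(6, K(0, -5)) - 75) + F)**2 = (sqrt(7 - 75) + 120)**2 = (sqrt(-68) + 120)**2 = (2*I*sqrt(17) + 120)**2 = (120 + 2*I*sqrt(17))**2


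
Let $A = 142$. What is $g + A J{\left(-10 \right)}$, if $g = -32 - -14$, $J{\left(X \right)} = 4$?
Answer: $550$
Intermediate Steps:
$g = -18$ ($g = -32 + 14 = -18$)
$g + A J{\left(-10 \right)} = -18 + 142 \cdot 4 = -18 + 568 = 550$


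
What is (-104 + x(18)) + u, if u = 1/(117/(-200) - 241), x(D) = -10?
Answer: -5508338/48317 ≈ -114.00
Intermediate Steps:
u = -200/48317 (u = 1/(117*(-1/200) - 241) = 1/(-117/200 - 241) = 1/(-48317/200) = -200/48317 ≈ -0.0041393)
(-104 + x(18)) + u = (-104 - 10) - 200/48317 = -114 - 200/48317 = -5508338/48317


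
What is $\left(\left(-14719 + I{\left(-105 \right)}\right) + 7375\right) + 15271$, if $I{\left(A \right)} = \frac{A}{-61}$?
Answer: $\frac{483652}{61} \approx 7928.7$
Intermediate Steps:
$I{\left(A \right)} = - \frac{A}{61}$ ($I{\left(A \right)} = A \left(- \frac{1}{61}\right) = - \frac{A}{61}$)
$\left(\left(-14719 + I{\left(-105 \right)}\right) + 7375\right) + 15271 = \left(\left(-14719 - - \frac{105}{61}\right) + 7375\right) + 15271 = \left(\left(-14719 + \frac{105}{61}\right) + 7375\right) + 15271 = \left(- \frac{897754}{61} + 7375\right) + 15271 = - \frac{447879}{61} + 15271 = \frac{483652}{61}$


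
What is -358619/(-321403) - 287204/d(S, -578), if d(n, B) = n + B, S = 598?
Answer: -23075263708/1607015 ≈ -14359.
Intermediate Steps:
d(n, B) = B + n
-358619/(-321403) - 287204/d(S, -578) = -358619/(-321403) - 287204/(-578 + 598) = -358619*(-1/321403) - 287204/20 = 358619/321403 - 287204*1/20 = 358619/321403 - 71801/5 = -23075263708/1607015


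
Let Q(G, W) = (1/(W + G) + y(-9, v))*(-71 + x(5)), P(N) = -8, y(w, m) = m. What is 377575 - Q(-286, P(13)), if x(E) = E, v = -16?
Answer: 18449420/49 ≈ 3.7652e+5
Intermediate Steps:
Q(G, W) = 1056 - 66/(G + W) (Q(G, W) = (1/(W + G) - 16)*(-71 + 5) = (1/(G + W) - 16)*(-66) = (-16 + 1/(G + W))*(-66) = 1056 - 66/(G + W))
377575 - Q(-286, P(13)) = 377575 - 66*(-1 + 16*(-286) + 16*(-8))/(-286 - 8) = 377575 - 66*(-1 - 4576 - 128)/(-294) = 377575 - 66*(-1)*(-4705)/294 = 377575 - 1*51755/49 = 377575 - 51755/49 = 18449420/49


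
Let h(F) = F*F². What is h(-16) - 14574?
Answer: -18670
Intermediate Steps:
h(F) = F³
h(-16) - 14574 = (-16)³ - 14574 = -4096 - 14574 = -18670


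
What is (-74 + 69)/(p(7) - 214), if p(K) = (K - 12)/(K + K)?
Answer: 70/3001 ≈ 0.023326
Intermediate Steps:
p(K) = (-12 + K)/(2*K) (p(K) = (-12 + K)/((2*K)) = (-12 + K)*(1/(2*K)) = (-12 + K)/(2*K))
(-74 + 69)/(p(7) - 214) = (-74 + 69)/((½)*(-12 + 7)/7 - 214) = -5/((½)*(⅐)*(-5) - 214) = -5/(-5/14 - 214) = -5/(-3001/14) = -5*(-14/3001) = 70/3001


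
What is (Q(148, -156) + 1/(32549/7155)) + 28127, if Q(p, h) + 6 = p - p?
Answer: 915317584/32549 ≈ 28121.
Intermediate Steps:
Q(p, h) = -6 (Q(p, h) = -6 + (p - p) = -6 + 0 = -6)
(Q(148, -156) + 1/(32549/7155)) + 28127 = (-6 + 1/(32549/7155)) + 28127 = (-6 + 7155/32549) + 28127 = -188139/32549 + 28127 = 915317584/32549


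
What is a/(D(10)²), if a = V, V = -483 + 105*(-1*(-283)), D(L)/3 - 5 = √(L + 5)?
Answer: 3248/(5 + √15)² ≈ 41.255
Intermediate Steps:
D(L) = 15 + 3*√(5 + L) (D(L) = 15 + 3*√(L + 5) = 15 + 3*√(5 + L))
V = 29232 (V = -483 + 105*283 = -483 + 29715 = 29232)
a = 29232
a/(D(10)²) = 29232/((15 + 3*√(5 + 10))²) = 29232/((15 + 3*√15)²) = 29232/(15 + 3*√15)²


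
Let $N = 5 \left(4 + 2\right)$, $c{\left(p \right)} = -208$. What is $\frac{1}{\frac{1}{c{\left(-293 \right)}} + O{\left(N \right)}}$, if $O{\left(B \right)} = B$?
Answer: $\frac{208}{6239} \approx 0.033339$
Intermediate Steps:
$N = 30$ ($N = 5 \cdot 6 = 30$)
$\frac{1}{\frac{1}{c{\left(-293 \right)}} + O{\left(N \right)}} = \frac{1}{\frac{1}{-208} + 30} = \frac{1}{- \frac{1}{208} + 30} = \frac{1}{\frac{6239}{208}} = \frac{208}{6239}$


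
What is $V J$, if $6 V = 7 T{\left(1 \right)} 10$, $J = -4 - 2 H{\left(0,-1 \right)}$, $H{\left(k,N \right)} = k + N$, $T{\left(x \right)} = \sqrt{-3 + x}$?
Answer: $- \frac{70 i \sqrt{2}}{3} \approx - 32.998 i$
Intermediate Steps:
$H{\left(k,N \right)} = N + k$
$J = -2$ ($J = -4 - 2 \left(-1 + 0\right) = -4 - -2 = -4 + 2 = -2$)
$V = \frac{35 i \sqrt{2}}{3}$ ($V = \frac{7 \sqrt{-3 + 1} \cdot 10}{6} = \frac{7 \sqrt{-2} \cdot 10}{6} = \frac{7 i \sqrt{2} \cdot 10}{6} = \frac{70 i \sqrt{2}}{6} = \frac{35 i \sqrt{2}}{3} \approx 16.499 i$)
$V J = \frac{35 i \sqrt{2}}{3} \left(-2\right) = - \frac{70 i \sqrt{2}}{3}$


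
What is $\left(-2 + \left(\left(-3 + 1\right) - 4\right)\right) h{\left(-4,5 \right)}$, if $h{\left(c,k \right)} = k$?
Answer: $-40$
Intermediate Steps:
$\left(-2 + \left(\left(-3 + 1\right) - 4\right)\right) h{\left(-4,5 \right)} = \left(-2 + \left(\left(-3 + 1\right) - 4\right)\right) 5 = \left(-2 - 6\right) 5 = \left(-8\right) 5 = -40$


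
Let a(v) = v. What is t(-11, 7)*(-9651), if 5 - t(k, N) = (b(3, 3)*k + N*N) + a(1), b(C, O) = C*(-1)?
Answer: 752778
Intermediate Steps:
b(C, O) = -C
t(k, N) = 4 - N² + 3*k (t(k, N) = 5 - (((-1*3)*k + N*N) + 1) = 5 - ((-3*k + N²) + 1) = 5 - ((N² - 3*k) + 1) = 5 - (1 + N² - 3*k) = 5 + (-1 - N² + 3*k) = 4 - N² + 3*k)
t(-11, 7)*(-9651) = (4 - 1*7² + 3*(-11))*(-9651) = (4 - 1*49 - 33)*(-9651) = (4 - 49 - 33)*(-9651) = -78*(-9651) = 752778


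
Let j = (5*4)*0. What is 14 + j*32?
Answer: 14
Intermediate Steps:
j = 0 (j = 20*0 = 0)
14 + j*32 = 14 + 0*32 = 14 + 0 = 14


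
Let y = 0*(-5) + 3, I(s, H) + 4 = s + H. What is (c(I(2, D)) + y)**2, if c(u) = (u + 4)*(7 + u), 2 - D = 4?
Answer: 9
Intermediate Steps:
D = -2 (D = 2 - 1*4 = 2 - 4 = -2)
I(s, H) = -4 + H + s (I(s, H) = -4 + (s + H) = -4 + (H + s) = -4 + H + s)
y = 3 (y = 0 + 3 = 3)
c(u) = (4 + u)*(7 + u)
(c(I(2, D)) + y)**2 = ((28 + (-4 - 2 + 2)**2 + 11*(-4 - 2 + 2)) + 3)**2 = ((28 + (-4)**2 + 11*(-4)) + 3)**2 = ((28 + 16 - 44) + 3)**2 = (0 + 3)**2 = 3**2 = 9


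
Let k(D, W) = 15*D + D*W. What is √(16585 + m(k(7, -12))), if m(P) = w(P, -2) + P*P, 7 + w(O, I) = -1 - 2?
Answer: 2*√4254 ≈ 130.45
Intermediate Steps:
w(O, I) = -10 (w(O, I) = -7 + (-1 - 2) = -7 - 3 = -10)
m(P) = -10 + P² (m(P) = -10 + P*P = -10 + P²)
√(16585 + m(k(7, -12))) = √(16585 + (-10 + (7*(15 - 12))²)) = √(16585 + (-10 + (7*3)²)) = √(16585 + (-10 + 21²)) = √(16585 + (-10 + 441)) = √(16585 + 431) = √17016 = 2*√4254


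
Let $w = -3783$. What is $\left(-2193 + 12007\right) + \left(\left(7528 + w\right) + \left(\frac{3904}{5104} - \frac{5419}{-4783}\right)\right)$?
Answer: $\frac{20690906056}{1525777} \approx 13561.0$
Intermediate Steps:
$\left(-2193 + 12007\right) + \left(\left(7528 + w\right) + \left(\frac{3904}{5104} - \frac{5419}{-4783}\right)\right) = \left(-2193 + 12007\right) + \left(\left(7528 - 3783\right) + \left(\frac{3904}{5104} - \frac{5419}{-4783}\right)\right) = 9814 + \left(3745 + \left(3904 \cdot \frac{1}{5104} - - \frac{5419}{4783}\right)\right) = 9814 + \left(3745 + \left(\frac{244}{319} + \frac{5419}{4783}\right)\right) = 9814 + \left(3745 + \frac{2895713}{1525777}\right) = 9814 + \frac{5716930578}{1525777} = \frac{20690906056}{1525777}$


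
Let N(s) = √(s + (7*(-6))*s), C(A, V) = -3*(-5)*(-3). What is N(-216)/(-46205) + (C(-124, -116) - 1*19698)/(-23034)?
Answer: 6581/7678 - 6*√246/46205 ≈ 0.85509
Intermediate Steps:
C(A, V) = -45 (C(A, V) = 15*(-3) = -45)
N(s) = √41*√(-s) (N(s) = √(s - 42*s) = √(-41*s) = √41*√(-s))
N(-216)/(-46205) + (C(-124, -116) - 1*19698)/(-23034) = (√41*√(-1*(-216)))/(-46205) + (-45 - 1*19698)/(-23034) = (√41*√216)*(-1/46205) + (-45 - 19698)*(-1/23034) = (√41*(6*√6))*(-1/46205) - 19743*(-1/23034) = (6*√246)*(-1/46205) + 6581/7678 = -6*√246/46205 + 6581/7678 = 6581/7678 - 6*√246/46205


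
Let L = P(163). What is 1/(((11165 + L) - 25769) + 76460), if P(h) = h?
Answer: 1/62019 ≈ 1.6124e-5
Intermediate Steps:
L = 163
1/(((11165 + L) - 25769) + 76460) = 1/(((11165 + 163) - 25769) + 76460) = 1/((11328 - 25769) + 76460) = 1/(-14441 + 76460) = 1/62019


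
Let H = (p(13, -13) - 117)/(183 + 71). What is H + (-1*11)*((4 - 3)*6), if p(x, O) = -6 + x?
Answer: -8437/127 ≈ -66.433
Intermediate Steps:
H = -55/127 (H = ((-6 + 13) - 117)/(183 + 71) = (7 - 117)/254 = -110*1/254 = -55/127 ≈ -0.43307)
H + (-1*11)*((4 - 3)*6) = -55/127 + (-1*11)*((4 - 3)*6) = -55/127 - 11*6 = -55/127 - 66 = -8437/127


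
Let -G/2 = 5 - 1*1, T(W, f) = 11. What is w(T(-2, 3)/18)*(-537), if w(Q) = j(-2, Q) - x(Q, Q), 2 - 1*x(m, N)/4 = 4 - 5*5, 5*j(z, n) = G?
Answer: 251316/5 ≈ 50263.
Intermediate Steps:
G = -8 (G = -2*(5 - 1*1) = -2*(5 - 1) = -2*4 = -8)
j(z, n) = -8/5 (j(z, n) = (1/5)*(-8) = -8/5)
x(m, N) = 92 (x(m, N) = 8 - 4*(4 - 5*5) = 8 - 4*(4 - 25) = 8 - 4*(-21) = 8 + 84 = 92)
w(Q) = -468/5 (w(Q) = -8/5 - 1*92 = -8/5 - 92 = -468/5)
w(T(-2, 3)/18)*(-537) = -468/5*(-537) = 251316/5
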